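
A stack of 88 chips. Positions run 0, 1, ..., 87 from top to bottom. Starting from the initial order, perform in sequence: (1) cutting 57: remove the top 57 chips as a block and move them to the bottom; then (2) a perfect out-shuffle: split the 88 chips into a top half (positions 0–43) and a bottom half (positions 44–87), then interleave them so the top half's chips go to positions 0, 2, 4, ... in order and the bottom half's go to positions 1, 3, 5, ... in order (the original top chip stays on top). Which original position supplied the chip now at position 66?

Undo the operations in reverse order, starting from position 66:
  undo op 2 (out-shuffle, from top half): 66 ← 33
  undo op 1 (cut 57): 33 ← 2
So the chip at position 66 came from original position 2.

2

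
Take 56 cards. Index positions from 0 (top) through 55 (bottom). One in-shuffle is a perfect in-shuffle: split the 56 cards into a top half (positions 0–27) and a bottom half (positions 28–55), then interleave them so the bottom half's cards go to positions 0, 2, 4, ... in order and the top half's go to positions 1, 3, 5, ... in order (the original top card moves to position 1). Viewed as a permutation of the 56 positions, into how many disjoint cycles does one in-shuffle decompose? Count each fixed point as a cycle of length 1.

4

Trace each unvisited position around until it returns:
(0 1 3 7 15 31 ... len 18) (2 5 11 23 47 38 ... len 18) (4 9 19 39 22 45 ... len 18) (18 37)
4 cycles in total.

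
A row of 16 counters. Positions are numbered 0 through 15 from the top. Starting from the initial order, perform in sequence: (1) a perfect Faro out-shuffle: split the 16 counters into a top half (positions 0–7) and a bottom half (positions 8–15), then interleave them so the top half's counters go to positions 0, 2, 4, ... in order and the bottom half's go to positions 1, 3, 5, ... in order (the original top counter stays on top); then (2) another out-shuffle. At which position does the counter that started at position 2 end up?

8

Track the counter from position 2 forward through each operation:
  after op 1 (out-shuffle): 2 → 4
  after op 2 (out-shuffle): 4 → 8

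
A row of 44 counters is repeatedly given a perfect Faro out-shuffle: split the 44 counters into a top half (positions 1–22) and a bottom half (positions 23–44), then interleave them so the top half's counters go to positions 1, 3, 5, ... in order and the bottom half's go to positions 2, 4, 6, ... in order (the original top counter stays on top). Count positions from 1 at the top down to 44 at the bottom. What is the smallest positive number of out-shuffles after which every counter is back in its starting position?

14

The out-shuffle permutes the 44 positions with cycle lengths [1, 1, 14, 14, 14].
Every counter is home exactly when every cycle has completed a whole number of laps, i.e. after lcm(1, 14) = 14 out-shuffles.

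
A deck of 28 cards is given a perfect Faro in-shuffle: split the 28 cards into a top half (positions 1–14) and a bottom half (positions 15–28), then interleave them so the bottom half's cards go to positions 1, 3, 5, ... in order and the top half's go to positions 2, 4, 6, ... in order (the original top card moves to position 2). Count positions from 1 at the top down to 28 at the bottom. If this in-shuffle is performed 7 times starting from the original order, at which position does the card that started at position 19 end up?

Track the card's position through each in-shuffle:
19 → 9 → 18 → 7 → 14 → 28 → 27 → 25

25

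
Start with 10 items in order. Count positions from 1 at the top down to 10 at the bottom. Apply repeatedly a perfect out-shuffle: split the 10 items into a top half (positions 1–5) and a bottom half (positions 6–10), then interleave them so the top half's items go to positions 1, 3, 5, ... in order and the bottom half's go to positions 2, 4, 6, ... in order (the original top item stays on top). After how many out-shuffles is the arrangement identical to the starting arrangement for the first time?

The out-shuffle permutes the 10 positions with cycle lengths [1, 1, 2, 6].
Every item is home exactly when every cycle has completed a whole number of laps, i.e. after lcm(1, 2, 6) = 6 out-shuffles.

6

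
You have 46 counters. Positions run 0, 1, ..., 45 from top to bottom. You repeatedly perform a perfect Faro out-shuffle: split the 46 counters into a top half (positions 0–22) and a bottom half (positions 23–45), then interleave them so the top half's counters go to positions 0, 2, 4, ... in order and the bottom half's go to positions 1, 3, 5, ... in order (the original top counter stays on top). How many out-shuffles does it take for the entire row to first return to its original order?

The out-shuffle permutes the 46 positions with cycle lengths [1, 1, 2, 4, 4, 4, 6, 12, 12].
Every counter is home exactly when every cycle has completed a whole number of laps, i.e. after lcm(1, 2, 4, 6, 12) = 12 out-shuffles.

12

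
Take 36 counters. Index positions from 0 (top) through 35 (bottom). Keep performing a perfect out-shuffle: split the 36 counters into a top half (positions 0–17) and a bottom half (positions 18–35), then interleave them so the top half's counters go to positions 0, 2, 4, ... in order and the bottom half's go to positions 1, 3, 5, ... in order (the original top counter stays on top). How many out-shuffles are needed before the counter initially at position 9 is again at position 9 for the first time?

12

Follow position 9 under repeated out-shuffles:
9 → 18 → 1 → 2 → 4 → 8 → 16 → 32 → 29 → 23 → 11 → 22 → 9
It first returns after 12 out-shuffles.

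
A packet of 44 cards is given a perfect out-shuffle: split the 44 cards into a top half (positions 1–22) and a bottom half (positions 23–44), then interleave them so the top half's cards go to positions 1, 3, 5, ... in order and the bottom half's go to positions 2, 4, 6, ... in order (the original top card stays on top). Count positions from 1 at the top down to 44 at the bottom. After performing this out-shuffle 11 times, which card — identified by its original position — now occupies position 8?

14

Work backwards from position 8, undoing one out-shuffle at a time:
8 ← 26 ← 35 ← 18 ← 31 ← 16 ← 30 ← 37 ← 19 ← 10 ← 27 ← 14
So the card now at position 8 started at position 14.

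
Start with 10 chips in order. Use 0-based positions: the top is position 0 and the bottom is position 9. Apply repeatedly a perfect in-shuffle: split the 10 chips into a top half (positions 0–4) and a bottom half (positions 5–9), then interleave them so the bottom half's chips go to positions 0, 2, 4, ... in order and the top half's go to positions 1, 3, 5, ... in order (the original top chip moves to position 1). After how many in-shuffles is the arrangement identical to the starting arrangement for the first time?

The in-shuffle permutes the 10 positions with cycle lengths [10].
Every chip is home exactly when every cycle has completed a whole number of laps, i.e. after lcm(10) = 10 in-shuffles.

10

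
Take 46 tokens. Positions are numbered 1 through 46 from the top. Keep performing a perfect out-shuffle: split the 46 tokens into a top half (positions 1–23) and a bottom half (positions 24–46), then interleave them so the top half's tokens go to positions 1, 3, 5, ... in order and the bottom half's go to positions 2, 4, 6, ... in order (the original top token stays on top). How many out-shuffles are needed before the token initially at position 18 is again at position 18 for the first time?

12

Follow position 18 under repeated out-shuffles:
18 → 35 → 24 → 2 → 3 → 5 → 9 → 17 → 33 → 20 → 39 → 32 → 18
It first returns after 12 out-shuffles.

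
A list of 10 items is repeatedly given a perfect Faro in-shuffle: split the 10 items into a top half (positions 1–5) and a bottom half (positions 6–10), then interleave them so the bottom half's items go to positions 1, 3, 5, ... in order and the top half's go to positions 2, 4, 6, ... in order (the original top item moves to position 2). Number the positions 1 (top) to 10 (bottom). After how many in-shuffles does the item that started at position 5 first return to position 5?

10

Follow position 5 under repeated in-shuffles:
5 → 10 → 9 → 7 → 3 → 6 → 1 → 2 → 4 → 8 → 5
It first returns after 10 in-shuffles.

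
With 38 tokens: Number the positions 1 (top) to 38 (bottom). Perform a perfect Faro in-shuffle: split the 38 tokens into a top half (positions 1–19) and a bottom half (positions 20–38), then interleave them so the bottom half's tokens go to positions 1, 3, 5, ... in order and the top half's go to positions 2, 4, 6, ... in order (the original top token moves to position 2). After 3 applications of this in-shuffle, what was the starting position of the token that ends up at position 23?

37

Work backwards from position 23, undoing one in-shuffle at a time:
23 ← 31 ← 35 ← 37
So the token now at position 23 started at position 37.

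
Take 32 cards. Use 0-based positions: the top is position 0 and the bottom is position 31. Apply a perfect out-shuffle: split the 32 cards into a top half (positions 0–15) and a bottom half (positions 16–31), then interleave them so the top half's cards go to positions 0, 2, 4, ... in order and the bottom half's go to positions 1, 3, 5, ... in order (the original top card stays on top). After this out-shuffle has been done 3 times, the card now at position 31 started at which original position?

31

Work backwards from position 31, undoing one out-shuffle at a time:
31 ← 31 ← 31 ← 31
So the card now at position 31 started at position 31.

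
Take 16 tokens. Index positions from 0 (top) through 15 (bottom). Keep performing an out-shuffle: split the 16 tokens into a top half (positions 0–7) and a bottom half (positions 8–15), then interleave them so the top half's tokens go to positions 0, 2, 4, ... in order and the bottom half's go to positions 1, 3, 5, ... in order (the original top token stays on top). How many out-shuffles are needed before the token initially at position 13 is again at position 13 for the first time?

Follow position 13 under repeated out-shuffles:
13 → 11 → 7 → 14 → 13
It first returns after 4 out-shuffles.

4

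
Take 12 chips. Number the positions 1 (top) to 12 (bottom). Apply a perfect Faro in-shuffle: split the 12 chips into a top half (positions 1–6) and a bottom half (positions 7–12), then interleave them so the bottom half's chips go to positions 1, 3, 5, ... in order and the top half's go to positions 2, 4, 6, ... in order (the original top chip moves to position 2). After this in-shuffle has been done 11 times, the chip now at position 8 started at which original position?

Work backwards from position 8, undoing one in-shuffle at a time:
8 ← 4 ← 2 ← 1 ← 7 ← 10 ← 5 ← 9 ← 11 ← 12 ← 6 ← 3
So the chip now at position 8 started at position 3.

3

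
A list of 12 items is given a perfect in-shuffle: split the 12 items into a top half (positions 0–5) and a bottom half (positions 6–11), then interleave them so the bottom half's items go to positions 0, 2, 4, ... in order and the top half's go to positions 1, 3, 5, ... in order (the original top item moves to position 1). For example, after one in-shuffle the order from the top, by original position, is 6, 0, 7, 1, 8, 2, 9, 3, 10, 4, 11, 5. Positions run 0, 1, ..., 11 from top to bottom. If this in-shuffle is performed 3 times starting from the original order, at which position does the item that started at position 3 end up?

5

Track the item's position through each in-shuffle:
3 → 7 → 2 → 5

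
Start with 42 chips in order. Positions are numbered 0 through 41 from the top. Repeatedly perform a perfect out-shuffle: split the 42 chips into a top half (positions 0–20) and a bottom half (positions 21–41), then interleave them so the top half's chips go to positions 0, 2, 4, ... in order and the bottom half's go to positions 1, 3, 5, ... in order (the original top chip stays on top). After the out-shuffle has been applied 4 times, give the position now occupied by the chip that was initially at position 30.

Track the chip's position through each out-shuffle:
30 → 19 → 38 → 35 → 29

29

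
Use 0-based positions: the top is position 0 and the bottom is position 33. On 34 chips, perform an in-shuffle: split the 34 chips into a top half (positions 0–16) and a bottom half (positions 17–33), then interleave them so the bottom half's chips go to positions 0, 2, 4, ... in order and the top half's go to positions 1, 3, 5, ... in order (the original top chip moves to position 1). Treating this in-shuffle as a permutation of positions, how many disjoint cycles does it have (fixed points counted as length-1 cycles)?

5

Trace each unvisited position around until it returns:
(0 1 3 7 15 31 ... len 12) (2 5 11 23 12 25 ... len 12) (4 9 19) (6 13 27 20) (14 29 24)
5 cycles in total.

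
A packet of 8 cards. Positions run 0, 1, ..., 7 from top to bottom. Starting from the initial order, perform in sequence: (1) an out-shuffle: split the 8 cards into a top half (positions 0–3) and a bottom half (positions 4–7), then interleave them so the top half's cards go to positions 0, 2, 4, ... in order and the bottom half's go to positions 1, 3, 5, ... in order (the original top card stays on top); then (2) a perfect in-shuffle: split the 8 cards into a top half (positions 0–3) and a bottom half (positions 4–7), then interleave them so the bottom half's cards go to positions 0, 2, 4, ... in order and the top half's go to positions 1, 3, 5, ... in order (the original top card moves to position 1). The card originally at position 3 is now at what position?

4

Track the card from position 3 forward through each operation:
  after op 1 (out-shuffle): 3 → 6
  after op 2 (in-shuffle): 6 → 4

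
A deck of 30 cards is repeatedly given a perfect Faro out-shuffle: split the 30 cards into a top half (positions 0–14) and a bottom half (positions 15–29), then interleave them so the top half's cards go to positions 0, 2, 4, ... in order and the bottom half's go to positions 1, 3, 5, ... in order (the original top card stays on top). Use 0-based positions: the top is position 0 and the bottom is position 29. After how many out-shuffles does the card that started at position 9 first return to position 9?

Follow position 9 under repeated out-shuffles:
9 → 18 → 7 → 14 → 28 → 27 → 25 → 21 → ... → 9 (length 28)
It first returns after 28 out-shuffles.

28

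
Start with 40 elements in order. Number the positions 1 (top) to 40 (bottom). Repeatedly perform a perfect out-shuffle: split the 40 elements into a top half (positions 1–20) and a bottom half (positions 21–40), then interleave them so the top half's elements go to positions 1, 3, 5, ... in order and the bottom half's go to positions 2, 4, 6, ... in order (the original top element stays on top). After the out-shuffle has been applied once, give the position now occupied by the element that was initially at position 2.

Track the element's position through each out-shuffle:
2 → 3

3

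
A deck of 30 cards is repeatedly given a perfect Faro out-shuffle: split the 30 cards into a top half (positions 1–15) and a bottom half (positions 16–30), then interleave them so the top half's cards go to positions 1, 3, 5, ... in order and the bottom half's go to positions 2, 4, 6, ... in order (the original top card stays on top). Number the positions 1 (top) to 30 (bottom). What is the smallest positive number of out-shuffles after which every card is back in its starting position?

28

The out-shuffle permutes the 30 positions with cycle lengths [1, 1, 28].
Every card is home exactly when every cycle has completed a whole number of laps, i.e. after lcm(1, 28) = 28 out-shuffles.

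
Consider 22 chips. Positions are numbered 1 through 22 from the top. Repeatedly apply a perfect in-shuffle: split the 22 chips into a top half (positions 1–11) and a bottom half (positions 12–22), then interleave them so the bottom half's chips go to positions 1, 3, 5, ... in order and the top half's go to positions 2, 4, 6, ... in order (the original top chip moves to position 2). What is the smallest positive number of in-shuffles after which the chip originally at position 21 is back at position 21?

Follow position 21 under repeated in-shuffles:
21 → 19 → 15 → 7 → 14 → 5 → 10 → 20 → 17 → 11 → 22 → 21
It first returns after 11 in-shuffles.

11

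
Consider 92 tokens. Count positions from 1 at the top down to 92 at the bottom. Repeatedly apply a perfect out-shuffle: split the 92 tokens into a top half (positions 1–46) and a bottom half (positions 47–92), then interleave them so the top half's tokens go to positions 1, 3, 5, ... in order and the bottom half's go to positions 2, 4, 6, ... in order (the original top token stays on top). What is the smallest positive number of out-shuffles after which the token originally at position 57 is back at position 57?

Follow position 57 under repeated out-shuffles:
57 → 22 → 43 → 85 → 78 → 64 → 36 → 71 → 50 → 8 → 15 → 29 → 57
It first returns after 12 out-shuffles.

12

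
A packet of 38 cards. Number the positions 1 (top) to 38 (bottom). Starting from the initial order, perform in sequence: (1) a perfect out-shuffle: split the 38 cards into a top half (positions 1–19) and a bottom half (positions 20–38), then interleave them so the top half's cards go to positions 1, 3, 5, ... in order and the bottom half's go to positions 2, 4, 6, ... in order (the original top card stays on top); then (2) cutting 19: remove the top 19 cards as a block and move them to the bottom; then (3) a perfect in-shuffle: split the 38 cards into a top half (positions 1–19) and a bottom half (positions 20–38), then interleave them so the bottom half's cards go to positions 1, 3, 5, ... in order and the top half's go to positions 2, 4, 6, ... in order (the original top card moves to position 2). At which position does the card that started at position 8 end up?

29

Track the card from position 8 forward through each operation:
  after op 1 (out-shuffle): 8 → 15
  after op 2 (cut 19): 15 → 34
  after op 3 (in-shuffle): 34 → 29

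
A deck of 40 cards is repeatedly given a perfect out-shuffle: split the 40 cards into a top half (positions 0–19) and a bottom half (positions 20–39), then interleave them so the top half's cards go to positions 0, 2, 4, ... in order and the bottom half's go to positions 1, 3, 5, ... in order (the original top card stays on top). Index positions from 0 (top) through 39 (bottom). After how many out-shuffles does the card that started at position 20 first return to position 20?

12

Follow position 20 under repeated out-shuffles:
20 → 1 → 2 → 4 → 8 → 16 → 32 → 25 → 11 → 22 → 5 → 10 → 20
It first returns after 12 out-shuffles.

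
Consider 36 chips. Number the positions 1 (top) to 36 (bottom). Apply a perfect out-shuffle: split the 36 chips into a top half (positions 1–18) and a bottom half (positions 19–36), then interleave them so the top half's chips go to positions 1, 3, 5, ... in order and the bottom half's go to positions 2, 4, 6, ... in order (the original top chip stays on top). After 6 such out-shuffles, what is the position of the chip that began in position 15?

22

Track the chip's position through each out-shuffle:
15 → 29 → 22 → 8 → 15 → 29 → 22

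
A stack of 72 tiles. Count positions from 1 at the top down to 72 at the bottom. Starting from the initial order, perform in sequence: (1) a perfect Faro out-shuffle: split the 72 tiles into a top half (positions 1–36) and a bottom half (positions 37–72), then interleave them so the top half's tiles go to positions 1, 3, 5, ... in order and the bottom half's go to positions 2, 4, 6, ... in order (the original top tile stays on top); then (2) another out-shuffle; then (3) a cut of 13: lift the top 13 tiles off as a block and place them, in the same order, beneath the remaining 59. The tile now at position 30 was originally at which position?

47

Undo the operations in reverse order, starting from position 30:
  undo op 3 (cut 13): 30 ← 43
  undo op 2 (out-shuffle, from top half): 43 ← 22
  undo op 1 (out-shuffle, from bottom half): 22 ← 47
So the tile at position 30 came from original position 47.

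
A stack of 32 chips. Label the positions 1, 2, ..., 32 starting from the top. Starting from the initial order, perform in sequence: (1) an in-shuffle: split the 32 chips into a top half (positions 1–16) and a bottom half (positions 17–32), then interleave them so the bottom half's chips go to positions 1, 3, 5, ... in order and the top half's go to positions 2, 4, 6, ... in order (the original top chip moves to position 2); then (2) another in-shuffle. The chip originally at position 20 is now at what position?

Track the chip from position 20 forward through each operation:
  after op 1 (in-shuffle): 20 → 7
  after op 2 (in-shuffle): 7 → 14

14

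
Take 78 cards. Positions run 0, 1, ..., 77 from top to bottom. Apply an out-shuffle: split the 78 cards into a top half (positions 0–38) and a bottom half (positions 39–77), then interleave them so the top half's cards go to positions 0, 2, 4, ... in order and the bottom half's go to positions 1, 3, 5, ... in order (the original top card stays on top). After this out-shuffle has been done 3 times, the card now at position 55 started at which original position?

Work backwards from position 55, undoing one out-shuffle at a time:
55 ← 66 ← 33 ← 55
So the card now at position 55 started at position 55.

55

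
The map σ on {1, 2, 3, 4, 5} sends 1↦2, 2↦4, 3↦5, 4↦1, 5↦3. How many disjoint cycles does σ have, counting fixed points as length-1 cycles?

2

Cycle decomposition: (1 2 4) (3 5).
2 cycles.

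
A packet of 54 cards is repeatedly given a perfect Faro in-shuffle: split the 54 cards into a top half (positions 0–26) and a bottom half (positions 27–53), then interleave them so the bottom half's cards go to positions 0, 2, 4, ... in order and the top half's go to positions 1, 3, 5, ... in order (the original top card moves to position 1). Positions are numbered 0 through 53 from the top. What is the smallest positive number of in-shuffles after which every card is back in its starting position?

20

The in-shuffle permutes the 54 positions with cycle lengths [4, 10, 20, 20].
Every card is home exactly when every cycle has completed a whole number of laps, i.e. after lcm(4, 10, 20) = 20 in-shuffles.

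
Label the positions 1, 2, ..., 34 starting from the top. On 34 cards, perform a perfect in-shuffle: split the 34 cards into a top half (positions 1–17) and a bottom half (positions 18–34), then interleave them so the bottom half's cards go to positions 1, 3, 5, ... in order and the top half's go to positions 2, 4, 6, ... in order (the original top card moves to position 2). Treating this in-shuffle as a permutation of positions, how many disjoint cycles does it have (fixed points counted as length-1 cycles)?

Trace each unvisited position around until it returns:
(1 2 4 8 16 32 ... len 12) (3 6 12 24 13 26 ... len 12) (5 10 20) (7 14 28 21) (15 30 25)
5 cycles in total.

5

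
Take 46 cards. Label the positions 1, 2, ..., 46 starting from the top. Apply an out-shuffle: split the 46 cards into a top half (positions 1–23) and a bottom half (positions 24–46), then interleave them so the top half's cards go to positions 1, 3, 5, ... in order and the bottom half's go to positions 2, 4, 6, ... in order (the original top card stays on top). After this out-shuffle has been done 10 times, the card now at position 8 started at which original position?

Work backwards from position 8, undoing one out-shuffle at a time:
8 ← 27 ← 14 ← 30 ← 38 ← 42 ← 44 ← 45 ← 23 ← 12 ← 29
So the card now at position 8 started at position 29.

29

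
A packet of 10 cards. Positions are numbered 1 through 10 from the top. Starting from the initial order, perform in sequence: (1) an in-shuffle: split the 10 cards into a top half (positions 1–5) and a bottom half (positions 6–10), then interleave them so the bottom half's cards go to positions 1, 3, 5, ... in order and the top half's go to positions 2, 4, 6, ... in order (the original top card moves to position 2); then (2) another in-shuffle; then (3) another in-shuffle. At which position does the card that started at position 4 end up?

Track the card from position 4 forward through each operation:
  after op 1 (in-shuffle): 4 → 8
  after op 2 (in-shuffle): 8 → 5
  after op 3 (in-shuffle): 5 → 10

10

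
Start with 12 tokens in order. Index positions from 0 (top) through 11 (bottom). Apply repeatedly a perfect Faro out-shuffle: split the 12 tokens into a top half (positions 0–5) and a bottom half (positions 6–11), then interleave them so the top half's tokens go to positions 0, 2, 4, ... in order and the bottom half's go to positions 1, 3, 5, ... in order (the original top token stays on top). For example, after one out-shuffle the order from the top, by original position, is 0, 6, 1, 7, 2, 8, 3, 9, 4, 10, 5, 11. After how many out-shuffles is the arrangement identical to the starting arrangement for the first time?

The out-shuffle permutes the 12 positions with cycle lengths [1, 1, 10].
Every token is home exactly when every cycle has completed a whole number of laps, i.e. after lcm(1, 10) = 10 out-shuffles.

10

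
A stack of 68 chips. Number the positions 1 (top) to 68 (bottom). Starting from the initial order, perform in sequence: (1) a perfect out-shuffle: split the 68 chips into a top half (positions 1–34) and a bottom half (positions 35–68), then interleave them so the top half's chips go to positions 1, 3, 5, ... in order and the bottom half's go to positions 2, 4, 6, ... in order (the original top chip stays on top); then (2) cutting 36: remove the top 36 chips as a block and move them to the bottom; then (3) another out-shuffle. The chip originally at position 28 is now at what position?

Track the chip from position 28 forward through each operation:
  after op 1 (out-shuffle): 28 → 55
  after op 2 (cut 36): 55 → 19
  after op 3 (out-shuffle): 19 → 37

37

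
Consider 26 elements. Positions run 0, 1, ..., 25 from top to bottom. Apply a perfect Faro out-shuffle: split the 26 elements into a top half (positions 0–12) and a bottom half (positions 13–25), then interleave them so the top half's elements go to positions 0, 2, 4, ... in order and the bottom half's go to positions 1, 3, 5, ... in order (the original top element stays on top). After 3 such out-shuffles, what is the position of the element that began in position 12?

21

Track the element's position through each out-shuffle:
12 → 24 → 23 → 21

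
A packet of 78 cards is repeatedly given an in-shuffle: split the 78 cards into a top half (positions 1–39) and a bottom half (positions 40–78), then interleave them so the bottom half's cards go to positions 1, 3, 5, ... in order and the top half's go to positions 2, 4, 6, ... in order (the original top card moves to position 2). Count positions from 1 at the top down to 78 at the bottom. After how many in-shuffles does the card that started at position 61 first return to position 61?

39

Follow position 61 under repeated in-shuffles:
61 → 43 → 7 → 14 → 28 → 56 → 33 → 66 → ... → 61 (length 39)
It first returns after 39 in-shuffles.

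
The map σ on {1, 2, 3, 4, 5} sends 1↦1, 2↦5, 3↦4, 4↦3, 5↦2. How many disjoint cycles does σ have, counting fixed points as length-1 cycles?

3

Cycle decomposition: (1) (2 5) (3 4).
3 cycles.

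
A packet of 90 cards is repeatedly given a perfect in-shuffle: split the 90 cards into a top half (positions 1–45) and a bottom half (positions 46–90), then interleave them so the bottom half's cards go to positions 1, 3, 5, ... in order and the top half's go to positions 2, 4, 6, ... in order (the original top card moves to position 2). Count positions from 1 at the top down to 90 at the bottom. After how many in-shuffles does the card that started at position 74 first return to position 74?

Follow position 74 under repeated in-shuffles:
74 → 57 → 23 → 46 → 1 → 2 → 4 → 8 → 16 → 32 → 64 → 37 → 74
It first returns after 12 in-shuffles.

12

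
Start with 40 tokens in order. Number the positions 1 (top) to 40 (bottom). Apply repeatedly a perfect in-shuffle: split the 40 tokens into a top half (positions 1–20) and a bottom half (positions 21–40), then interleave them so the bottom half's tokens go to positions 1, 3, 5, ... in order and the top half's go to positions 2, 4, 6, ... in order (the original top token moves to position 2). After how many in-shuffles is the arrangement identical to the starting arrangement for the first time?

20

The in-shuffle permutes the 40 positions with cycle lengths [20, 20].
Every token is home exactly when every cycle has completed a whole number of laps, i.e. after lcm(20) = 20 in-shuffles.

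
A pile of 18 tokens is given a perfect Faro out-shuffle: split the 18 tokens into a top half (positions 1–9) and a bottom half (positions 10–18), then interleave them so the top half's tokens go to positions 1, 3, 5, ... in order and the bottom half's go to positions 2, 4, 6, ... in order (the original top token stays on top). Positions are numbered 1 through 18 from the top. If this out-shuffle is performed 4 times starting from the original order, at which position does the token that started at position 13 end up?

Track the token's position through each out-shuffle:
13 → 8 → 15 → 12 → 6

6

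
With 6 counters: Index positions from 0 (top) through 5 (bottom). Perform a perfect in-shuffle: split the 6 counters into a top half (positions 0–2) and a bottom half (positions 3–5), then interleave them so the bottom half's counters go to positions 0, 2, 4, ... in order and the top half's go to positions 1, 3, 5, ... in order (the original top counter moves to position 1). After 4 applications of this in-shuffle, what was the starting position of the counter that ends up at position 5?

Work backwards from position 5, undoing one in-shuffle at a time:
5 ← 2 ← 4 ← 5 ← 2
So the counter now at position 5 started at position 2.

2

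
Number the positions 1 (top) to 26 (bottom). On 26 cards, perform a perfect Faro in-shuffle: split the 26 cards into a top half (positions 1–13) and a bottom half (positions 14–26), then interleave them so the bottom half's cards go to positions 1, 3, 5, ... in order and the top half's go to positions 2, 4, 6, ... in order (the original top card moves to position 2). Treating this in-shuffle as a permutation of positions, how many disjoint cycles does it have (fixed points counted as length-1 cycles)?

3

Trace each unvisited position around until it returns:
(1 2 4 8 16 5 ... len 18) (3 6 12 24 21 15) (9 18)
3 cycles in total.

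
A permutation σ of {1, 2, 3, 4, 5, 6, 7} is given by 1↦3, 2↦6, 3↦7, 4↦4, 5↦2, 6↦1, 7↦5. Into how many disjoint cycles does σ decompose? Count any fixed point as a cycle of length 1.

Cycle decomposition: (1 3 7 5 2 6) (4).
2 cycles.

2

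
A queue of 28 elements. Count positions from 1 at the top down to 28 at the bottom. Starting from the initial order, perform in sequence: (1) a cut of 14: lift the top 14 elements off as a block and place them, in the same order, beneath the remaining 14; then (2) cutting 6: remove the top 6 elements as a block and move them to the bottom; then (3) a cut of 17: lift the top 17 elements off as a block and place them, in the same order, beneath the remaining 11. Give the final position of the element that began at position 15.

Track the element from position 15 forward through each operation:
  after op 1 (cut 14): 15 → 1
  after op 2 (cut 6): 1 → 23
  after op 3 (cut 17): 23 → 6

6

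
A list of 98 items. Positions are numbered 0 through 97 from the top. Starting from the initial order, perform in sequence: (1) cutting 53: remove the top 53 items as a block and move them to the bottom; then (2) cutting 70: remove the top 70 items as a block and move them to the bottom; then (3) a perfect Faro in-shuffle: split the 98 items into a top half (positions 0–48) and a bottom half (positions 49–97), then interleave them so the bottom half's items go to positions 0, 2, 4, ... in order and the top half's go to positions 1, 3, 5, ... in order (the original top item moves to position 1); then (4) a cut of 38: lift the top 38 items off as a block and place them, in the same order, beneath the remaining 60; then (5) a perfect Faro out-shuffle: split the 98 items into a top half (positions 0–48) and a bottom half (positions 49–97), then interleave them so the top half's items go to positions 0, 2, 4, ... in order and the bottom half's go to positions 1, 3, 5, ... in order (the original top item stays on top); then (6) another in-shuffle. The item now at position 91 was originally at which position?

30

Undo the operations in reverse order, starting from position 91:
  undo op 6 (in-shuffle, from top half): 91 ← 45
  undo op 5 (out-shuffle, from bottom half): 45 ← 71
  undo op 4 (cut 38): 71 ← 11
  undo op 3 (in-shuffle, from top half): 11 ← 5
  undo op 2 (cut 70): 5 ← 75
  undo op 1 (cut 53): 75 ← 30
So the item at position 91 came from original position 30.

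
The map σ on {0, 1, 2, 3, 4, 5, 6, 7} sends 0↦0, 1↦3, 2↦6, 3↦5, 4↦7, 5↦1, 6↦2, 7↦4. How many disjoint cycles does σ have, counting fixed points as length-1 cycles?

4

Cycle decomposition: (0) (1 3 5) (2 6) (4 7).
4 cycles.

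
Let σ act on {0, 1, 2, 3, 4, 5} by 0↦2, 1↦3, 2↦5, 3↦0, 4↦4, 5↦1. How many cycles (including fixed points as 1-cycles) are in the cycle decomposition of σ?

2

Cycle decomposition: (0 2 5 1 3) (4).
2 cycles.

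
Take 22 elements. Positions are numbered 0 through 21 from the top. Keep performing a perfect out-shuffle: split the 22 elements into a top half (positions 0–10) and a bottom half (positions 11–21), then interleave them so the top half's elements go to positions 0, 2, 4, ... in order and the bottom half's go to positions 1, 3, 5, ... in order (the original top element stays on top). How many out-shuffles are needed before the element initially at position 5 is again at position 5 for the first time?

6

Follow position 5 under repeated out-shuffles:
5 → 10 → 20 → 19 → 17 → 13 → 5
It first returns after 6 out-shuffles.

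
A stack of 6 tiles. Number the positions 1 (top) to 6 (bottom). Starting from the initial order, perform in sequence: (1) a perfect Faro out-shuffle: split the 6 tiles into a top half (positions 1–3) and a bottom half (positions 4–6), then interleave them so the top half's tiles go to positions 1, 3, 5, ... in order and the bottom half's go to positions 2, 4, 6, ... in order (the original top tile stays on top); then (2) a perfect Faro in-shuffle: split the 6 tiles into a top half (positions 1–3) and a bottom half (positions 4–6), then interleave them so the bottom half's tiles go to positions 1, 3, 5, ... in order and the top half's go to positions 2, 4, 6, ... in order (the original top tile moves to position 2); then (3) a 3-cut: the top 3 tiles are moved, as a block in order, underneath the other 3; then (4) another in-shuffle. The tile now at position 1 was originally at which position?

5

Undo the operations in reverse order, starting from position 1:
  undo op 4 (in-shuffle, from bottom half): 1 ← 4
  undo op 3 (cut 3): 4 ← 1
  undo op 2 (in-shuffle, from bottom half): 1 ← 4
  undo op 1 (out-shuffle, from bottom half): 4 ← 5
So the tile at position 1 came from original position 5.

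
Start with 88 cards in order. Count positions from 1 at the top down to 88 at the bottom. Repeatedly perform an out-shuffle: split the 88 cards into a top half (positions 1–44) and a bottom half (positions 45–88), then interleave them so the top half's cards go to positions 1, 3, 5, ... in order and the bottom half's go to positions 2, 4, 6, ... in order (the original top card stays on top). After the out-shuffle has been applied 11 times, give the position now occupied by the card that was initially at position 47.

75

Track the card's position through each out-shuffle:
47 → 6 → 11 → 21 → 41 → 81 → 74 → 60 → 32 → 63 → 38 → 75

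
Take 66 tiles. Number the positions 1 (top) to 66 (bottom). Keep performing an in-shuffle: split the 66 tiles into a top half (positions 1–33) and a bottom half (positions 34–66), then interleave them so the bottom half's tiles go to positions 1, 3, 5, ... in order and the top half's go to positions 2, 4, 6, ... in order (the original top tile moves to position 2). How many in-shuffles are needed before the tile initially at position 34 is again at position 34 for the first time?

66

Follow position 34 under repeated in-shuffles:
34 → 1 → 2 → 4 → 8 → 16 → 32 → 64 → ... → 34 (length 66)
It first returns after 66 in-shuffles.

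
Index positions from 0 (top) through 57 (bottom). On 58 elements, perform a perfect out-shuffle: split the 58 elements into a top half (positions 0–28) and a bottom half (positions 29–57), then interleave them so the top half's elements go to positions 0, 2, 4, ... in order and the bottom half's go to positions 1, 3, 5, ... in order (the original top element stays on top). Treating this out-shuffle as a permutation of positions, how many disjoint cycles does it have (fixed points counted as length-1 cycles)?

Trace each unvisited position around until it returns:
(0) (1 2 4 8 16 32 ... len 18) (3 6 12 24 48 39 ... len 18) (5 10 20 40 23 46 ... len 18) (19 38) (57)
6 cycles in total.

6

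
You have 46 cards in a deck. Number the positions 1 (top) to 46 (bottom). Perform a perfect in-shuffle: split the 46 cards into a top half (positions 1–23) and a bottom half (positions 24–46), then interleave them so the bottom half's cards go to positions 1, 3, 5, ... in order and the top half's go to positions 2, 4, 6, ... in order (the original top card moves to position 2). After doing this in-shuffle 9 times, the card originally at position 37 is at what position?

Track the card's position through each in-shuffle:
37 → 27 → 7 → 14 → 28 → 9 → 18 → 36 → 25 → 3

3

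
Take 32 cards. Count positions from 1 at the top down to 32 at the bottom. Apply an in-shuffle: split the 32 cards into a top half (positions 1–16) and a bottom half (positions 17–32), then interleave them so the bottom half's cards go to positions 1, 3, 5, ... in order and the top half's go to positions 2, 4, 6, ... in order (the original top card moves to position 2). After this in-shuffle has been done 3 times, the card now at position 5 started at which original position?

13

Work backwards from position 5, undoing one in-shuffle at a time:
5 ← 19 ← 26 ← 13
So the card now at position 5 started at position 13.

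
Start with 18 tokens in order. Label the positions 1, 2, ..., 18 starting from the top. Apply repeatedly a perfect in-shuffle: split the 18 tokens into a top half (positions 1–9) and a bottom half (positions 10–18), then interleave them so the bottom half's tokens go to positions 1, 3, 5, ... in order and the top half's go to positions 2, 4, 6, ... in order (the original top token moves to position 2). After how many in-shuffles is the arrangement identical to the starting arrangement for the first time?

18

The in-shuffle permutes the 18 positions with cycle lengths [18].
Every token is home exactly when every cycle has completed a whole number of laps, i.e. after lcm(18) = 18 in-shuffles.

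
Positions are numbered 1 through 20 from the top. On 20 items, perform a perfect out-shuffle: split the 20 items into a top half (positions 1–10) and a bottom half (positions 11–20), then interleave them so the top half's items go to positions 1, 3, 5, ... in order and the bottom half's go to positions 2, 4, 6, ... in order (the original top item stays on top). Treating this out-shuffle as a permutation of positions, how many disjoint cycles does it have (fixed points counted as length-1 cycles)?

Trace each unvisited position around until it returns:
(1) (2 3 5 9 17 14 ... len 18) (20)
3 cycles in total.

3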